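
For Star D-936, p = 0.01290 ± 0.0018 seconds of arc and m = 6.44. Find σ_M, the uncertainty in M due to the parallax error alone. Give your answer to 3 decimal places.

M = m − 5 log₁₀ d + 5 = m + 5 log₁₀ p + 5, so ∂M/∂p = 5/(p ln 10).
σ_M = (5/ln 10) · (σ_p/p) = 2.1715 × 0.0018/0.01290 = 2.1715 × 0.13953 = 0.30299.

σ_M = 0.303 mag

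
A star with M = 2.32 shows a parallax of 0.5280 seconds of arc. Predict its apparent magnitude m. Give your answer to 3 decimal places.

m = -1.293

d = 1/p = 1/0.5280″ = 1.8939 pc.
m − M = 5 log₁₀ d − 5 = 5 log₁₀(1.8939) − 5 = 1.3868 − 5 = -3.6132.
m = M + (m − M) = 2.32 + (-3.6132) = -1.293.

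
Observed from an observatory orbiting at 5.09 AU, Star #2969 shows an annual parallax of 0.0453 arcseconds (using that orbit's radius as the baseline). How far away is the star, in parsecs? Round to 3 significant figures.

112 pc

With baseline B (in AU) and parallax p (in arcsec), d = B/p parsecs.
d = 5.09 / 0.0453 = 112.36 pc.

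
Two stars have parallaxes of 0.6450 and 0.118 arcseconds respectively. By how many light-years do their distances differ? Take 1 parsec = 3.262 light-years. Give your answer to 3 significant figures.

d_A = 1/0.6450″ = 1.5504 pc; d_B = 1/0.1180″ = 8.4746 pc.
|d_B − d_A| = |8.4746 − 1.5504| = 6.9242 pc = 6.9242 × 3.262 ly = 22.587 ly.

22.6 ly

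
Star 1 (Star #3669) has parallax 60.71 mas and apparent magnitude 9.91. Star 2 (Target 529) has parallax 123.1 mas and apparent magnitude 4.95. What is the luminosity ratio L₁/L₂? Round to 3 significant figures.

L₁/L₂ = 0.0427

d₁ = 1/p₁ = 1/0.06071″ = 16.472 pc; d₂ = 1/p₂ = 1/0.1231″ = 8.1235 pc.
M₁ = m₁ − 5 log₁₀ d₁ + 5 = 9.91 − 6.0837 + 5 = 8.8263.
M₂ = 4.95 − 4.5487 + 5 = 5.4013.
L₁/L₂ = 10^(0.4(M₂ − M₁)) = 10^(0.4 × (-3.4250)) = 10^(-1.37000) = 0.042658.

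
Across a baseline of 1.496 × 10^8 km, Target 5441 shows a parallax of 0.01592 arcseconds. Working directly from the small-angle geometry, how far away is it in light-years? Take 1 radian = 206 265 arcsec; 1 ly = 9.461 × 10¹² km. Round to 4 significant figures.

204.9 ly

θ = 0.01592″ = 0.01592/206265 = 7.7182 × 10^-8 rad.
d = B/θ = (1.496 × 10^8) / (7.7182 × 10^-8) = 1.9383 × 10^15 km = (1.9383 × 10^15) / (9.461 × 10^12) ly = 204.87 ly.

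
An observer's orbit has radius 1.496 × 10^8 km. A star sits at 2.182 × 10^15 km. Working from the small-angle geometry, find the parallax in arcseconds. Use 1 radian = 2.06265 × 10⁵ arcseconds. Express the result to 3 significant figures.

0.0141 arcsec

θ ≈ B/d = (1.496 × 10^8) / (2.182 × 10^15) = 6.8561 × 10^-8 rad.
In arcseconds: 6.8561 × 10^-8 × 206265 = 0.014142″.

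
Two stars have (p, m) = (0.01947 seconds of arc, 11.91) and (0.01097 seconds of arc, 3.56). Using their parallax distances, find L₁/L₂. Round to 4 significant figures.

d₁ = 1/p₁ = 1/0.01947″ = 51.361 pc; d₂ = 1/p₂ = 1/0.01097″ = 91.158 pc.
M₁ = m₁ − 5 log₁₀ d₁ + 5 = 11.91 − 8.5532 + 5 = 8.3568.
M₂ = 3.56 − 9.7990 + 5 = -1.2390.
L₁/L₂ = 10^(0.4(M₂ − M₁)) = 10^(0.4 × (-9.5958)) = 10^(-3.83832) = 0.0001451.

L₁/L₂ = 0.0001451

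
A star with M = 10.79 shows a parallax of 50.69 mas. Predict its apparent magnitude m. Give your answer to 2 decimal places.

d = 1/p = 1/0.05069″ = 19.728 pc.
m − M = 5 log₁₀ d − 5 = 5 log₁₀(19.728) − 5 = 6.4754 − 5 = 1.4754.
m = M + (m − M) = 10.79 + 1.4754 = 12.27.

m = 12.27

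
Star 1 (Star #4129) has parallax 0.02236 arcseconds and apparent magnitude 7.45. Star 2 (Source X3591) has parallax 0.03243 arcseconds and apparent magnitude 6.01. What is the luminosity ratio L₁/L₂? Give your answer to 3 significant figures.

d₁ = 1/p₁ = 1/0.02236″ = 44.723 pc; d₂ = 1/p₂ = 1/0.03243″ = 30.836 pc.
M₁ = m₁ − 5 log₁₀ d₁ + 5 = 7.45 − 8.2527 + 5 = 4.1973.
M₂ = 6.01 − 7.4453 + 5 = 3.5647.
L₁/L₂ = 10^(0.4(M₂ − M₁)) = 10^(0.4 × (-0.6326)) = 10^(-0.25304) = 0.55842.

L₁/L₂ = 0.558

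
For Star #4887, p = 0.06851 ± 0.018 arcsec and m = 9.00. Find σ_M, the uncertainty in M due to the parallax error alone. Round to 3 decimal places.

σ_M = 0.571 mag

M = m − 5 log₁₀ d + 5 = m + 5 log₁₀ p + 5, so ∂M/∂p = 5/(p ln 10).
σ_M = (5/ln 10) · (σ_p/p) = 2.1715 × 0.018/0.06851 = 2.1715 × 0.26274 = 0.57054.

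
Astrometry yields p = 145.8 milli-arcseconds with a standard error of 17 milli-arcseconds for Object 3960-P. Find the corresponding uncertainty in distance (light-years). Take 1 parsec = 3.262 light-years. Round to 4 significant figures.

d = 1/p, so σ_d = σ_p / p².
σ_d = 0.0170 / (0.1458)² = 0.0170 / 0.021258 = 0.7997 pc = 0.7997 × 3.262 ly = 2.6086 ly.

2.609 ly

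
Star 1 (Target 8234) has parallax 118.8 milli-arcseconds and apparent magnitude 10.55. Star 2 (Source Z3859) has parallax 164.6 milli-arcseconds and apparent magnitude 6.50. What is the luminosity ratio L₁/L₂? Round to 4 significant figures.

d₁ = 1/p₁ = 1/0.1188″ = 8.4175 pc; d₂ = 1/p₂ = 1/0.1646″ = 6.0753 pc.
M₁ = m₁ − 5 log₁₀ d₁ + 5 = 10.55 − 4.6259 + 5 = 10.9241.
M₂ = 6.50 − 3.9178 + 5 = 7.5822.
L₁/L₂ = 10^(0.4(M₂ − M₁)) = 10^(0.4 × (-3.3419)) = 10^(-1.33676) = 0.046051.

L₁/L₂ = 0.04605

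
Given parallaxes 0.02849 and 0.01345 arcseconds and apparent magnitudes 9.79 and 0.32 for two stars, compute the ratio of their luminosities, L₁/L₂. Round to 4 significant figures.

d₁ = 1/p₁ = 1/0.02849″ = 35.1 pc; d₂ = 1/p₂ = 1/0.01345″ = 74.349 pc.
M₁ = m₁ − 5 log₁₀ d₁ + 5 = 9.79 − 7.7265 + 5 = 7.0635.
M₂ = 0.32 − 9.3564 + 5 = -4.0364.
L₁/L₂ = 10^(0.4(M₂ − M₁)) = 10^(0.4 × (-11.0999)) = 10^(-4.43996) = 0.000036311.

L₁/L₂ = 3.631 × 10^-5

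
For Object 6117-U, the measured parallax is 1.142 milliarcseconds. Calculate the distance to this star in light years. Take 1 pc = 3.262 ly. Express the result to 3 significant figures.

2860 light years

p = 1.142 milliarcseconds = 0.001142 arcsec.
d = 1/p = 1/0.001142 = 875.66 pc.
In light-years: 875.66 × 3.262 = 2856.4 ly.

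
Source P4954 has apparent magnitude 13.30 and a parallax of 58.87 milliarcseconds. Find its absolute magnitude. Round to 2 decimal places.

M = 12.15

d = 1/p = 1/0.05887″ = 16.987 pc.
m − M = 5 log₁₀(16.987) − 5 = 6.1506 − 5 = 1.1506.
M = m − (m − M) = 13.30 − 1.1506 = 12.15.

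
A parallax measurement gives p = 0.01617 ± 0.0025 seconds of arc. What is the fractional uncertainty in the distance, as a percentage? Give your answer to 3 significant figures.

15.5%

For d = 1/p, |σ_d/d| = |σ_p/p|.
σ_p/p = 0.0025 / 0.01617 = 0.15461 = 15.461%.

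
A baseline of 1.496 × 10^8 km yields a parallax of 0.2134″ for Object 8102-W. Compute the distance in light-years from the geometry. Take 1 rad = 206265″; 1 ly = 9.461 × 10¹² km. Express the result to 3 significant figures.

15.3 ly

θ = 0.2134″ = 0.2134/206265 = 1.0346 × 10^-6 rad.
d = B/θ = (1.496 × 10^8) / (1.0346 × 10^-6) = 1.4460 × 10^14 km = (1.4460 × 10^14) / (9.461 × 10^12) ly = 15.284 ly.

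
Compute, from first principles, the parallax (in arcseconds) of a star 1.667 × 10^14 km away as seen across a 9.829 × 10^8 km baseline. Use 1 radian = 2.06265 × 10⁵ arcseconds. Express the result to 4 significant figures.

θ ≈ B/d = (9.829 × 10^8) / (1.667 × 10^14) = 5.8962 × 10^-6 rad.
In arcseconds: 5.8962 × 10^-6 × 206265 = 1.2162″.

1.216 arcsec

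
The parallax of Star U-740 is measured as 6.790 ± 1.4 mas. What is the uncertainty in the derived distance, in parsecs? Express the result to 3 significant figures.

d = 1/p, so σ_d = σ_p / p².
σ_d = 0.00140 / (0.006790)² = 0.00140 / 0.000046104 = 30.366 pc.

30.4 pc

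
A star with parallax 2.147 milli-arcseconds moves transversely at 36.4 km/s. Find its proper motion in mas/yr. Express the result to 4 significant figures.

d = 1/p = 1/0.002147″ = 465.77 pc.
μ = v_t / (4.74 d) = 36.4 / (4.74 × 465.77) = 36.4 / 2207.7 = 0.016488 ″/yr = 16.488 mas/yr.

16.49 mas/yr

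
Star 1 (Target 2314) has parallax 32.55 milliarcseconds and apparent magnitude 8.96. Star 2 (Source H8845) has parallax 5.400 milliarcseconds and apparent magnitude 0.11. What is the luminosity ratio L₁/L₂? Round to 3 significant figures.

d₁ = 1/p₁ = 1/0.03255″ = 30.722 pc; d₂ = 1/p₂ = 1/0.005400″ = 185.19 pc.
M₁ = m₁ − 5 log₁₀ d₁ + 5 = 8.96 − 7.4372 + 5 = 6.5228.
M₂ = 0.11 − 11.3381 + 5 = -6.2281.
L₁/L₂ = 10^(0.4(M₂ − M₁)) = 10^(0.4 × (-12.7509)) = 10^(-5.10036) = 0.0000079367.

L₁/L₂ = 7.94 × 10^-6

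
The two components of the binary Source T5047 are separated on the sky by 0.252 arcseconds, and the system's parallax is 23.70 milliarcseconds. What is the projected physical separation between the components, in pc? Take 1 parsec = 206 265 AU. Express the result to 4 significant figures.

d = 1/p = 1/0.02370″ = 42.194 pc.
At distance d (pc), an angle of θ arcsec spans θ·d AU: s = 0.252 × 42.194 = 10.633 AU.
= 10.633 / 206265 = 5.1550 × 10^-5 pc.

5.155 × 10^-5 pc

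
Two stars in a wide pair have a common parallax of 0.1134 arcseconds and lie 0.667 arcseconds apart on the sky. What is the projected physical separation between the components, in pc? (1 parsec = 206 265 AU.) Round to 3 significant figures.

d = 1/p = 1/0.1134″ = 8.8183 pc.
At distance d (pc), an angle of θ arcsec spans θ·d AU: s = 0.667 × 8.8183 = 5.8818 AU.
= 5.8818 / 206265 = 2.8516 × 10^-5 pc.

2.85 × 10^-5 pc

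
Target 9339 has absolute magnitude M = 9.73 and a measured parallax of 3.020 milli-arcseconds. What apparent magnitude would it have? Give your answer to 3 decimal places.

m = 17.330

d = 1/p = 1/0.003020″ = 331.13 pc.
m − M = 5 log₁₀ d − 5 = 5 log₁₀(331.13) − 5 = 12.6000 − 5 = 7.6000.
m = M + (m − M) = 9.73 + 7.6000 = 17.330.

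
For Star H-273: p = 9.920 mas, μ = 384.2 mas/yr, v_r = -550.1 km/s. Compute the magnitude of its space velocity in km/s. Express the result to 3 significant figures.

580 km/s

d = 1/p = 1/0.009920″ = 100.81 pc.
μ = 384.2 mas/yr = 0.3842 ″/yr.
v_t = 4.740 μ d = 4.740 × 0.3842 × 100.81 = 183.59 km/s.
v = √(v_r² + v_t²) = √((-550.1)² + 183.59²) = √336315 = 579.93 km/s.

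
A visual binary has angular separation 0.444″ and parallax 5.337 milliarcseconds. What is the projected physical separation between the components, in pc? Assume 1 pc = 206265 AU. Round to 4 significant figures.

d = 1/p = 1/0.005337″ = 187.37 pc.
At distance d (pc), an angle of θ arcsec spans θ·d AU: s = 0.444 × 187.37 = 83.192 AU.
= 83.192 / 206265 = 0.00040333 pc.

0.0004033 pc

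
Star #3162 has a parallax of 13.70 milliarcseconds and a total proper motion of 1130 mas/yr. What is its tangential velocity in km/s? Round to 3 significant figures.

391 km/s

d = 1/p = 1/0.01370″ = 72.993 pc.
μ = 1130 mas/yr = 1.13 ″/yr.
v_t = 4.74 × μ × d = 4.74 × 1.13 × 72.993 = 390.97 km/s.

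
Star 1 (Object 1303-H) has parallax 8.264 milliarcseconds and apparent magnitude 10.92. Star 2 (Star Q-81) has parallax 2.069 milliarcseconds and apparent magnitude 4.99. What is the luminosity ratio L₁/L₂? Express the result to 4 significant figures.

L₁/L₂ = 0.0002662

d₁ = 1/p₁ = 1/0.008264″ = 121.01 pc; d₂ = 1/p₂ = 1/0.002069″ = 483.33 pc.
M₁ = m₁ − 5 log₁₀ d₁ + 5 = 10.92 − 10.4141 + 5 = 5.5059.
M₂ = 4.99 − 13.4212 + 5 = -3.4312.
L₁/L₂ = 10^(0.4(M₂ − M₁)) = 10^(0.4 × (-8.9371)) = 10^(-3.57484) = 0.00026617.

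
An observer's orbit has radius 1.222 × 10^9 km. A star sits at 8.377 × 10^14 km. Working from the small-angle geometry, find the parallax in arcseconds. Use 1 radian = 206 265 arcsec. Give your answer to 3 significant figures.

θ ≈ B/d = (1.222 × 10^9) / (8.377 × 10^14) = 1.4588 × 10^-6 rad.
In arcseconds: 1.4588 × 10^-6 × 206265 = 0.3009″.

0.301 arcsec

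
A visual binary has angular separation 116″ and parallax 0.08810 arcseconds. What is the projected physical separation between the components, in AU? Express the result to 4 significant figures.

1317 AU

d = 1/p = 1/0.08810″ = 11.351 pc.
At distance d (pc), an angle of θ arcsec spans θ·d AU: s = 116 × 11.351 = 1316.7 AU.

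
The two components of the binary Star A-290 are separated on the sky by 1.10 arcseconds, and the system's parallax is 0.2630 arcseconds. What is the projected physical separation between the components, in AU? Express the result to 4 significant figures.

4.183 AU

d = 1/p = 1/0.2630″ = 3.8023 pc.
At distance d (pc), an angle of θ arcsec spans θ·d AU: s = 1.10 × 3.8023 = 4.1825 AU.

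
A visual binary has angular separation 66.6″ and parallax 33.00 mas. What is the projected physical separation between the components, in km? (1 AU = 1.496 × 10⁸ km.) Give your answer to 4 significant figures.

3.019 × 10^11 km

d = 1/p = 1/0.03300″ = 30.303 pc.
At distance d (pc), an angle of θ arcsec spans θ·d AU: s = 66.6 × 30.303 = 2018.2 AU.
= 2018.2 × 1.496 × 10⁸ km = 3.0192 × 10^11 km.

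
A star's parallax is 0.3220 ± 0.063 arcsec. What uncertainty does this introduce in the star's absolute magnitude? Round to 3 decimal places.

σ_M = 0.425 mag

M = m − 5 log₁₀ d + 5 = m + 5 log₁₀ p + 5, so ∂M/∂p = 5/(p ln 10).
σ_M = (5/ln 10) · (σ_p/p) = 2.1715 × 0.063/0.3220 = 2.1715 × 0.19565 = 0.42485.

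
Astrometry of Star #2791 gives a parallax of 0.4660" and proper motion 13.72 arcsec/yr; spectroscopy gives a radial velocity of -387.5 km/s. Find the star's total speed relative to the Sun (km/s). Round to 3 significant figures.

d = 1/p = 1/0.4660″ = 2.1459 pc.
v_t = 4.740 μ d = 4.740 × 13.72 × 2.1459 = 139.55 km/s.
v = √(v_r² + v_t²) = √((-387.5)² + 139.55²) = √169630 = 411.86 km/s.

412 km/s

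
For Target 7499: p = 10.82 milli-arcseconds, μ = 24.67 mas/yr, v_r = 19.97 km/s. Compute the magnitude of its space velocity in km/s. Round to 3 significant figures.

22.7 km/s

d = 1/p = 1/0.01082″ = 92.421 pc.
μ = 24.67 mas/yr = 0.02467 ″/yr.
v_t = 4.740 μ d = 4.740 × 0.02467 × 92.421 = 10.807 km/s.
v = √(v_r² + v_t²) = √(19.97² + 10.807²) = √515.592 = 22.707 km/s.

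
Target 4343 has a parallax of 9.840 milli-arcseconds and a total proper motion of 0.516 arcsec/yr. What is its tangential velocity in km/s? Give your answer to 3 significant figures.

249 km/s

d = 1/p = 1/0.009840″ = 101.63 pc.
v_t = 4.74 × μ × d = 4.74 × 0.516 × 101.63 = 248.57 km/s.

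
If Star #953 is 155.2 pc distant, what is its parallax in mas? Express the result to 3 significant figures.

p = 1/d = 1/155.2 = 0.0064433 arcsec.
= 0.0064433 × 1000 = 6.4433 mas.

6.44 mas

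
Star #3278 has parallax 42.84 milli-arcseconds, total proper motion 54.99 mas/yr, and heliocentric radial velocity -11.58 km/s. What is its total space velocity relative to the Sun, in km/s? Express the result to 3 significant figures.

d = 1/p = 1/0.04284″ = 23.343 pc.
μ = 54.99 mas/yr = 0.05499 ″/yr.
v_t = 4.740 μ d = 4.740 × 0.05499 × 23.343 = 6.0844 km/s.
v = √(v_r² + v_t²) = √((-11.58)² + 6.0844²) = √171.116 = 13.081 km/s.

13.1 km/s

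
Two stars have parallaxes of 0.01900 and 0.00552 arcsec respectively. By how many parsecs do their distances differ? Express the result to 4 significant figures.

d_A = 1/0.01900″ = 52.632 pc; d_B = 1/0.005520″ = 181.16 pc.
|d_B − d_A| = |181.16 − 52.632| = 128.53 pc.

128.5 pc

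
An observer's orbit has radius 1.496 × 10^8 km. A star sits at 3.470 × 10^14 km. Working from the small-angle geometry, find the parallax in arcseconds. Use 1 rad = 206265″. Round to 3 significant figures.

0.0889 arcsec

θ ≈ B/d = (1.496 × 10^8) / (3.470 × 10^14) = 4.3112 × 10^-7 rad.
In arcseconds: 4.3112 × 10^-7 × 206265 = 0.088925″.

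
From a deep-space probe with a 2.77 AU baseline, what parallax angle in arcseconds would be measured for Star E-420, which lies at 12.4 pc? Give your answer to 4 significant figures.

0.2234 arcsec

p (arcsec) = B (AU) / d (pc).
p = 2.77 / 12.4 = 0.22339 arcsec.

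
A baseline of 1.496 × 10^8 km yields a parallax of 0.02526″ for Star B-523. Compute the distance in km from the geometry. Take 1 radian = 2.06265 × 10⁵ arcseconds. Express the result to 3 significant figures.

θ = 0.02526″ = 0.02526/206265 = 1.2246 × 10^-7 rad.
d = B/θ = (1.496 × 10^8) / (1.2246 × 10^-7) = 1.2216 × 10^15 km.

1.22 × 10^15 km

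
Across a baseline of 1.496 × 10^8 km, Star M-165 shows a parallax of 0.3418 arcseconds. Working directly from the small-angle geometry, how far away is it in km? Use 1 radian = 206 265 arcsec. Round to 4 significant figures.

9.028 × 10^13 km

θ = 0.3418″ = 0.3418/206265 = 1.6571 × 10^-6 rad.
d = B/θ = (1.496 × 10^8) / (1.6571 × 10^-6) = 9.0278 × 10^13 km.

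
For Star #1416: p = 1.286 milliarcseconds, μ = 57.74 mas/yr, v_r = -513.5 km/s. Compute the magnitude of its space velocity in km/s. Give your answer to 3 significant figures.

556 km/s

d = 1/p = 1/0.001286″ = 777.6 pc.
μ = 57.74 mas/yr = 0.05774 ″/yr.
v_t = 4.740 μ d = 4.740 × 0.05774 × 777.6 = 212.82 km/s.
v = √(v_r² + v_t²) = √((-513.5)² + 212.82²) = √308975 = 555.86 km/s.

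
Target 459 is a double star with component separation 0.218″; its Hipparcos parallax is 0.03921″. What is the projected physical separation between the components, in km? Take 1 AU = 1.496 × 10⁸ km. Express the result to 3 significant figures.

d = 1/p = 1/0.03921″ = 25.504 pc.
At distance d (pc), an angle of θ arcsec spans θ·d AU: s = 0.218 × 25.504 = 5.5599 AU.
= 5.5599 × 1.496 × 10⁸ km = 8.3176 × 10^8 km.

8.32 × 10^8 km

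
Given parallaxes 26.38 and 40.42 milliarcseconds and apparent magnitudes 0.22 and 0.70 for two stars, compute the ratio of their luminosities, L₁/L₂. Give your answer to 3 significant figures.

d₁ = 1/p₁ = 1/0.02638″ = 37.908 pc; d₂ = 1/p₂ = 1/0.04042″ = 24.74 pc.
M₁ = m₁ − 5 log₁₀ d₁ + 5 = 0.22 − 7.8937 + 5 = -2.6737.
M₂ = 0.70 − 6.9670 + 5 = -1.2670.
L₁/L₂ = 10^(0.4(M₂ − M₁)) = 10^(0.4 × 1.4067) = 10^0.56268 = 3.6533.

L₁/L₂ = 3.65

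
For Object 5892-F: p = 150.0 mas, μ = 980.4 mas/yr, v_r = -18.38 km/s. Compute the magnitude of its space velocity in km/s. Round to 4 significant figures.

36.02 km/s

d = 1/p = 1/0.1500″ = 6.6667 pc.
μ = 980.4 mas/yr = 0.9804 ″/yr.
v_t = 4.740 μ d = 4.740 × 0.9804 × 6.6667 = 30.981 km/s.
v = √(v_r² + v_t²) = √((-18.38)² + 30.981²) = √1297.65 = 36.023 km/s.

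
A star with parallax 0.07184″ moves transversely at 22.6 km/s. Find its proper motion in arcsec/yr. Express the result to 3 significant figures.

0.343 arcsec/yr

d = 1/p = 1/0.07184″ = 13.92 pc.
μ = v_t / (4.74 d) = 22.6 / (4.74 × 13.92) = 22.6 / 65.981 = 0.34252 ″/yr.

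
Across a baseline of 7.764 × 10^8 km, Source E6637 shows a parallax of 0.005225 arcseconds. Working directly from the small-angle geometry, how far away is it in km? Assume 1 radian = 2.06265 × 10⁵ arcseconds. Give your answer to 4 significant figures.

3.065 × 10^16 km

θ = 0.005225″ = 0.005225/206265 = 2.5331 × 10^-8 rad.
d = B/θ = (7.764 × 10^8) / (2.5331 × 10^-8) = 3.0650 × 10^16 km.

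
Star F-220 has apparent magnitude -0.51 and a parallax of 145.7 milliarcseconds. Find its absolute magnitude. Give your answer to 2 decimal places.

M = 0.31

d = 1/p = 1/0.1457″ = 6.8634 pc.
m − M = 5 log₁₀(6.8634) − 5 = 4.1827 − 5 = -0.8173.
M = m − (m − M) = -0.51 − (-0.8173) = 0.31.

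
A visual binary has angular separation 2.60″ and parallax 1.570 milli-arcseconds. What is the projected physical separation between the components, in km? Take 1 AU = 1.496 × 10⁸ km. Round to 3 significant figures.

d = 1/p = 1/0.001570″ = 636.94 pc.
At distance d (pc), an angle of θ arcsec spans θ·d AU: s = 2.60 × 636.94 = 1656 AU.
= 1656 × 1.496 × 10⁸ km = 2.4774 × 10^11 km.

2.48 × 10^11 km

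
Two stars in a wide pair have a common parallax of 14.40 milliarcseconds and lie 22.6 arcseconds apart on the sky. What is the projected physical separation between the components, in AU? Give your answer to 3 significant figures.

1570 AU

d = 1/p = 1/0.01440″ = 69.444 pc.
At distance d (pc), an angle of θ arcsec spans θ·d AU: s = 22.6 × 69.444 = 1569.4 AU.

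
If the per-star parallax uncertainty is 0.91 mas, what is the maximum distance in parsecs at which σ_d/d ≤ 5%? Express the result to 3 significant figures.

σ_d/d = σ_p/p, so the condition is σ_p/p ≤ 0.05, i.e. p ≥ σ_p/0.05.
p_min = 0.91/0.05 = 18.2 mas = 0.0182 arcsec.
d_max = 1/p_min = 1/0.0182 = 54.945 pc.

54.9 pc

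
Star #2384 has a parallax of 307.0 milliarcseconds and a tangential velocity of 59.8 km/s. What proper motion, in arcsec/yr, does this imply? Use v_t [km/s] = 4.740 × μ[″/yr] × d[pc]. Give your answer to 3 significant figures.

d = 1/p = 1/0.3070″ = 3.2573 pc.
μ = v_t / (4.74 d) = 59.8 / (4.74 × 3.2573) = 59.8 / 15.44 = 3.8731 ″/yr.

3.87 arcsec/yr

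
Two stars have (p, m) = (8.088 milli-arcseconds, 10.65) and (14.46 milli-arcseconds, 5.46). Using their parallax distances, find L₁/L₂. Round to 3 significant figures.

d₁ = 1/p₁ = 1/0.008088″ = 123.64 pc; d₂ = 1/p₂ = 1/0.01446″ = 69.156 pc.
M₁ = m₁ − 5 log₁₀ d₁ + 5 = 10.65 − 10.4608 + 5 = 5.1892.
M₂ = 5.46 − 9.1991 + 5 = 1.2609.
L₁/L₂ = 10^(0.4(M₂ − M₁)) = 10^(0.4 × (-3.9283)) = 10^(-1.57132) = 0.026834.

L₁/L₂ = 0.0268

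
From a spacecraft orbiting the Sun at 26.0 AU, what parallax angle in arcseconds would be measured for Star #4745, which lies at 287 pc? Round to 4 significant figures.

0.09059 arcsec

p (arcsec) = B (AU) / d (pc).
p = 26.0 / 287 = 0.090592 arcsec.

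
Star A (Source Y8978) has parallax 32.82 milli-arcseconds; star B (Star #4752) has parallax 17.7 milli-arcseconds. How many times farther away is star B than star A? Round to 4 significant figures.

1.854

Since d = 1/p, d_B/d_A = p_A/p_B.
= 32.82 / 17.7 = 1.8542.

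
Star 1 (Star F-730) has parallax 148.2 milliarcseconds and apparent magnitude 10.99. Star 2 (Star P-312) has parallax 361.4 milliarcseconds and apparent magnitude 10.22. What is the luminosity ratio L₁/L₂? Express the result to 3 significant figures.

L₁/L₂ = 2.93

d₁ = 1/p₁ = 1/0.1482″ = 6.7476 pc; d₂ = 1/p₂ = 1/0.3614″ = 2.767 pc.
M₁ = m₁ − 5 log₁₀ d₁ + 5 = 10.99 − 4.1457 + 5 = 11.8443.
M₂ = 10.22 − 2.2100 + 5 = 13.0100.
L₁/L₂ = 10^(0.4(M₂ − M₁)) = 10^(0.4 × 1.1657) = 10^0.46628 = 2.926.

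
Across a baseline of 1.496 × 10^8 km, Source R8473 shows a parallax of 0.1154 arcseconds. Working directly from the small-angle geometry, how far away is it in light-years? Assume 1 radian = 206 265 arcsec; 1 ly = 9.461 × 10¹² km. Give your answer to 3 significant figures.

28.3 ly

θ = 0.1154″ = 0.1154/206265 = 5.5947 × 10^-7 rad.
d = B/θ = (1.496 × 10^8) / (5.5947 × 10^-7) = 2.6740 × 10^14 km = (2.6740 × 10^14) / (9.461 × 10^12) ly = 28.263 ly.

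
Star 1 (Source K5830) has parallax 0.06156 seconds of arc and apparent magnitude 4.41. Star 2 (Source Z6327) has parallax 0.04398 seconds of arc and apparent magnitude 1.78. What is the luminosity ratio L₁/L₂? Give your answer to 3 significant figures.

L₁/L₂ = 0.0453

d₁ = 1/p₁ = 1/0.06156″ = 16.244 pc; d₂ = 1/p₂ = 1/0.04398″ = 22.738 pc.
M₁ = m₁ − 5 log₁₀ d₁ + 5 = 4.41 − 6.0535 + 5 = 3.3565.
M₂ = 1.78 − 6.7838 + 5 = -0.0038.
L₁/L₂ = 10^(0.4(M₂ − M₁)) = 10^(0.4 × (-3.3603)) = 10^(-1.34412) = 0.045277.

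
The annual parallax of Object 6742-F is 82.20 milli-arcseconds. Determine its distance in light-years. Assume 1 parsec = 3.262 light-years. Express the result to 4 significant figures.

p = 82.20 milli-arcseconds = 0.08220 arcsec.
d = 1/p = 1/0.08220 = 12.165 pc.
In light-years: 12.165 × 3.262 = 39.682 ly.

39.68 light years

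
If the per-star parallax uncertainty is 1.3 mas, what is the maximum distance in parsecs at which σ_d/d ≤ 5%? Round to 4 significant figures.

σ_d/d = σ_p/p, so the condition is σ_p/p ≤ 0.05, i.e. p ≥ σ_p/0.05.
p_min = 1.3/0.05 = 26 mas = 0.026 arcsec.
d_max = 1/p_min = 1/0.026 = 38.462 pc.

38.46 pc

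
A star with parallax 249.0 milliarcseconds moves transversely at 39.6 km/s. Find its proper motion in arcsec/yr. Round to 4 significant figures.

2.080 arcsec/yr

d = 1/p = 1/0.2490″ = 4.0161 pc.
μ = v_t / (4.74 d) = 39.6 / (4.74 × 4.0161) = 39.6 / 19.036 = 2.0803 ″/yr.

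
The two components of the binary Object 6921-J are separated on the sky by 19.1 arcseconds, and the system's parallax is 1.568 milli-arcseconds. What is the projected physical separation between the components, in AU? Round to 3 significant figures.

12200 AU

d = 1/p = 1/0.001568″ = 637.76 pc.
At distance d (pc), an angle of θ arcsec spans θ·d AU: s = 19.1 × 637.76 = 12181 AU.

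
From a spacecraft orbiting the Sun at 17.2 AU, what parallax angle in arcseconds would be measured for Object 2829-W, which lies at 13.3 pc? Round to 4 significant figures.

p (arcsec) = B (AU) / d (pc).
p = 17.2 / 13.3 = 1.2932 arcsec.

1.293 arcsec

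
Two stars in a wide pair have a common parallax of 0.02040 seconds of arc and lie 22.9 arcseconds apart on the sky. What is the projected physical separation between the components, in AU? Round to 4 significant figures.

1123 AU

d = 1/p = 1/0.02040″ = 49.02 pc.
At distance d (pc), an angle of θ arcsec spans θ·d AU: s = 22.9 × 49.02 = 1122.6 AU.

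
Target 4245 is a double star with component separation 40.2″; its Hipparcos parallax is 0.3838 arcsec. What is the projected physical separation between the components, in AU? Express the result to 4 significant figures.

d = 1/p = 1/0.3838″ = 2.6055 pc.
At distance d (pc), an angle of θ arcsec spans θ·d AU: s = 40.2 × 2.6055 = 104.74 AU.

104.7 AU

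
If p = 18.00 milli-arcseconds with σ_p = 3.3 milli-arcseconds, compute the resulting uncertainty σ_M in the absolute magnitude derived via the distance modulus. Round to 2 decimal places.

σ_M = 0.40 mag

M = m − 5 log₁₀ d + 5 = m + 5 log₁₀ p + 5, so ∂M/∂p = 5/(p ln 10).
σ_M = (5/ln 10) · (σ_p/p) = 2.1715 × 3.3/18.00 = 2.1715 × 0.18333 = 0.3981.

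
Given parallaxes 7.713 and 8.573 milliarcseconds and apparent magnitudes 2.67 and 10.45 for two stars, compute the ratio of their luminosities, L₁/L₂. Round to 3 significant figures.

d₁ = 1/p₁ = 1/0.007713″ = 129.65 pc; d₂ = 1/p₂ = 1/0.008573″ = 116.65 pc.
M₁ = m₁ − 5 log₁₀ d₁ + 5 = 2.67 − 10.5639 + 5 = -2.8939.
M₂ = 10.45 − 10.3344 + 5 = 5.1156.
L₁/L₂ = 10^(0.4(M₂ − M₁)) = 10^(0.4 × 8.0095) = 10^3.20380 = 1598.8.

L₁/L₂ = 1600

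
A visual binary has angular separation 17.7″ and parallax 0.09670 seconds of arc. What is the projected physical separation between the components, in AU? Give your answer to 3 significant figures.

183 AU

d = 1/p = 1/0.09670″ = 10.341 pc.
At distance d (pc), an angle of θ arcsec spans θ·d AU: s = 17.7 × 10.341 = 183.04 AU.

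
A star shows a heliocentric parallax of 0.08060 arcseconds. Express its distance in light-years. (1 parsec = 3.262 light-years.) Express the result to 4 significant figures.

d = 1/p = 1/0.08060 = 12.407 pc.
In light-years: 12.407 × 3.262 = 40.472 ly.

40.47 light years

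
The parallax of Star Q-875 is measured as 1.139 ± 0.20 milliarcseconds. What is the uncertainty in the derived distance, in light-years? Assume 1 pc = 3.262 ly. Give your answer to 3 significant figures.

d = 1/p, so σ_d = σ_p / p².
σ_d = 0.000200 / (0.001139)² = 0.000200 / 0.0000012973 = 154.17 pc = 154.17 × 3.262 ly = 502.9 ly.

503 ly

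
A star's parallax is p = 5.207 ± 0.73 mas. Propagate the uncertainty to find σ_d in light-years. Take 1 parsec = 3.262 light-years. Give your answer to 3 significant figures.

d = 1/p, so σ_d = σ_p / p².
σ_d = 0.000730 / (0.005207)² = 0.000730 / 0.000027113 = 26.924 pc = 26.924 × 3.262 ly = 87.826 ly.

87.8 ly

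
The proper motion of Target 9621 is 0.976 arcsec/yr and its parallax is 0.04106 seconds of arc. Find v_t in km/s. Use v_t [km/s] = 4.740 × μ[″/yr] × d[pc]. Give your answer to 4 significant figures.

112.7 km/s

d = 1/p = 1/0.04106″ = 24.355 pc.
v_t = 4.74 × μ × d = 4.74 × 0.976 × 24.355 = 112.67 km/s.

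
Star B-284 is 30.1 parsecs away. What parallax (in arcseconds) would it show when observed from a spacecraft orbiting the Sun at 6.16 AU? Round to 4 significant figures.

p (arcsec) = B (AU) / d (pc).
p = 6.16 / 30.1 = 0.20465 arcsec.

0.2047 arcsec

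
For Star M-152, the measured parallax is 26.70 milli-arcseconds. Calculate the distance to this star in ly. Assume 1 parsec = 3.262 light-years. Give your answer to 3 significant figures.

122 ly

p = 26.70 milli-arcseconds = 0.02670 arcsec.
d = 1/p = 1/0.02670 = 37.453 pc.
In light-years: 37.453 × 3.262 = 122.17 ly.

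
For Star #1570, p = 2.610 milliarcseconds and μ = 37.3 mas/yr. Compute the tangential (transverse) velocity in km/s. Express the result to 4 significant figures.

d = 1/p = 1/0.002610″ = 383.14 pc.
μ = 37.3 mas/yr = 0.0373 ″/yr.
v_t = 4.74 × μ × d = 4.74 × 0.0373 × 383.14 = 67.74 km/s.

67.74 km/s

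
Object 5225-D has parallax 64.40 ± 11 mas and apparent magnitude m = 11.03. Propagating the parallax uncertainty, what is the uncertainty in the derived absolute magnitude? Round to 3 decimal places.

M = m − 5 log₁₀ d + 5 = m + 5 log₁₀ p + 5, so ∂M/∂p = 5/(p ln 10).
σ_M = (5/ln 10) · (σ_p/p) = 2.1715 × 11/64.40 = 2.1715 × 0.17081 = 0.37091.

σ_M = 0.371 mag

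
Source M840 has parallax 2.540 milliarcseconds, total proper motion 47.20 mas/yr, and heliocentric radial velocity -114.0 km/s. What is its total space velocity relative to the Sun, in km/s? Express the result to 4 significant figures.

144.1 km/s

d = 1/p = 1/0.002540″ = 393.7 pc.
μ = 47.20 mas/yr = 0.04720 ″/yr.
v_t = 4.740 μ d = 4.740 × 0.04720 × 393.7 = 88.082 km/s.
v = √(v_r² + v_t²) = √((-114.0)² + 88.082²) = √20754.4 = 144.06 km/s.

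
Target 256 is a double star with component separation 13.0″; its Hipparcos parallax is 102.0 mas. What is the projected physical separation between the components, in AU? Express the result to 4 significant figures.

127.5 AU

d = 1/p = 1/0.1020″ = 9.8039 pc.
At distance d (pc), an angle of θ arcsec spans θ·d AU: s = 13.0 × 9.8039 = 127.45 AU.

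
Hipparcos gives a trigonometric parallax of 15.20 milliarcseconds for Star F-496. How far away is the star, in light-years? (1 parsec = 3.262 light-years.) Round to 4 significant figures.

p = 15.20 milliarcseconds = 0.01520 arcsec.
d = 1/p = 1/0.01520 = 65.789 pc.
In light-years: 65.789 × 3.262 = 214.6 ly.

214.6 light years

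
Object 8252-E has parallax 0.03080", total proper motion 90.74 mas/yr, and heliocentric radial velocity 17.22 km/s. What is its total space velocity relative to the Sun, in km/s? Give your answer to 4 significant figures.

22.17 km/s

d = 1/p = 1/0.03080″ = 32.468 pc.
μ = 90.74 mas/yr = 0.09074 ″/yr.
v_t = 4.740 μ d = 4.740 × 0.09074 × 32.468 = 13.965 km/s.
v = √(v_r² + v_t²) = √(17.22² + 13.965²) = √491.55 = 22.171 km/s.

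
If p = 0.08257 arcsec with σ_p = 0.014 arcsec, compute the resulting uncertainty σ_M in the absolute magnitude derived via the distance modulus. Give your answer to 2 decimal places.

σ_M = 0.37 mag

M = m − 5 log₁₀ d + 5 = m + 5 log₁₀ p + 5, so ∂M/∂p = 5/(p ln 10).
σ_M = (5/ln 10) · (σ_p/p) = 2.1715 × 0.014/0.08257 = 2.1715 × 0.16955 = 0.36818.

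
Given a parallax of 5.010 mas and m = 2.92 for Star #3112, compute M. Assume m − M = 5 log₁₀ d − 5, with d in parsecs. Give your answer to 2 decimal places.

M = -3.58

d = 1/p = 1/0.005010″ = 199.6 pc.
m − M = 5 log₁₀(199.6) − 5 = 11.5008 − 5 = 6.5008.
M = m − (m − M) = 2.92 − 6.5008 = -3.58.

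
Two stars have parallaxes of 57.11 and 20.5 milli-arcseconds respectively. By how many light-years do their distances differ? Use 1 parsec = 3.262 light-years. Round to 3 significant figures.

102 ly

d_A = 1/0.05711″ = 17.51 pc; d_B = 1/0.02050″ = 48.78 pc.
|d_B − d_A| = |48.78 − 17.51| = 31.27 pc = 31.27 × 3.262 ly = 102 ly.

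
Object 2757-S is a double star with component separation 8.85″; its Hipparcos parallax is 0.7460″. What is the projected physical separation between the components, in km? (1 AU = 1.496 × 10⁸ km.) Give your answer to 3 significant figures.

d = 1/p = 1/0.7460″ = 1.3405 pc.
At distance d (pc), an angle of θ arcsec spans θ·d AU: s = 8.85 × 1.3405 = 11.863 AU.
= 11.863 × 1.496 × 10⁸ km = 1.7747 × 10^9 km.

1.77 × 10^9 km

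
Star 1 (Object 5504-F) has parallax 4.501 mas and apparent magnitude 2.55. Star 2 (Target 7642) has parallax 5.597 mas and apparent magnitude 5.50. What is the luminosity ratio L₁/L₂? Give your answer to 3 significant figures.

L₁/L₂ = 23.4

d₁ = 1/p₁ = 1/0.004501″ = 222.17 pc; d₂ = 1/p₂ = 1/0.005597″ = 178.67 pc.
M₁ = m₁ − 5 log₁₀ d₁ + 5 = 2.55 − 11.7334 + 5 = -4.1834.
M₂ = 5.50 − 11.2603 + 5 = -0.7603.
L₁/L₂ = 10^(0.4(M₂ − M₁)) = 10^(0.4 × 3.4231) = 10^1.36924 = 23.401.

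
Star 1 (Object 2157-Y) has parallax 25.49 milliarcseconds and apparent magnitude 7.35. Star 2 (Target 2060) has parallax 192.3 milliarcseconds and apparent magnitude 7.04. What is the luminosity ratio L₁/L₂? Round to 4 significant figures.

L₁/L₂ = 42.78

d₁ = 1/p₁ = 1/0.02549″ = 39.231 pc; d₂ = 1/p₂ = 1/0.1923″ = 5.2002 pc.
M₁ = m₁ − 5 log₁₀ d₁ + 5 = 7.35 − 7.9681 + 5 = 4.3819.
M₂ = 7.04 − 3.5801 + 5 = 8.4599.
L₁/L₂ = 10^(0.4(M₂ − M₁)) = 10^(0.4 × 4.0780) = 10^1.63120 = 42.776.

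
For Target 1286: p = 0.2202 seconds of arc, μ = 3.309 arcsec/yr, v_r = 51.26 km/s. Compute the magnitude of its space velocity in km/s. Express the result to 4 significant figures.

87.76 km/s

d = 1/p = 1/0.2202″ = 4.5413 pc.
v_t = 4.740 μ d = 4.740 × 3.309 × 4.5413 = 71.229 km/s.
v = √(v_r² + v_t²) = √(51.26² + 71.229²) = √7701.16 = 87.756 km/s.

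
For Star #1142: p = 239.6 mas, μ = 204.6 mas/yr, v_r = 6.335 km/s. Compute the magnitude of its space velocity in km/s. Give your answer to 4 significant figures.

7.518 km/s

d = 1/p = 1/0.2396″ = 4.1736 pc.
μ = 204.6 mas/yr = 0.2046 ″/yr.
v_t = 4.740 μ d = 4.740 × 0.2046 × 4.1736 = 4.0476 km/s.
v = √(v_r² + v_t²) = √(6.335² + 4.0476²) = √56.5153 = 7.5177 km/s.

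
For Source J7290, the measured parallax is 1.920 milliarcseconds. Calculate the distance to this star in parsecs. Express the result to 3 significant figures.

521 pc

p = 1.920 milliarcseconds = 0.001920 arcsec.
d = 1/p = 1/0.001920 = 520.83 pc.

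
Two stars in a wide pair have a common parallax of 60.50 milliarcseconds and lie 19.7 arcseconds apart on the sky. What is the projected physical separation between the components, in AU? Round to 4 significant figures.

325.6 AU

d = 1/p = 1/0.06050″ = 16.529 pc.
At distance d (pc), an angle of θ arcsec spans θ·d AU: s = 19.7 × 16.529 = 325.62 AU.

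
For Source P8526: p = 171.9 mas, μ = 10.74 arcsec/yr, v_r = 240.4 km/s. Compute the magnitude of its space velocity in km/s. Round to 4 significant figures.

381.4 km/s

d = 1/p = 1/0.1719″ = 5.8173 pc.
v_t = 4.740 μ d = 4.740 × 10.74 × 5.8173 = 296.14 km/s.
v = √(v_r² + v_t²) = √(240.4² + 296.14²) = √145491 = 381.43 km/s.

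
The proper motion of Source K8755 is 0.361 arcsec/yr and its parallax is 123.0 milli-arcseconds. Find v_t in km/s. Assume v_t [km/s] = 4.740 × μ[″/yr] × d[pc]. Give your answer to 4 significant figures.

d = 1/p = 1/0.1230″ = 8.1301 pc.
v_t = 4.74 × μ × d = 4.74 × 0.361 × 8.1301 = 13.912 km/s.

13.91 km/s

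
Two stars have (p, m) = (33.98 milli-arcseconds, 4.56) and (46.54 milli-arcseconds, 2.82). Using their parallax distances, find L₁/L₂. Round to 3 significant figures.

d₁ = 1/p₁ = 1/0.03398″ = 29.429 pc; d₂ = 1/p₂ = 1/0.04654″ = 21.487 pc.
M₁ = m₁ − 5 log₁₀ d₁ + 5 = 4.56 − 7.3439 + 5 = 2.2161.
M₂ = 2.82 − 6.6609 + 5 = 1.1591.
L₁/L₂ = 10^(0.4(M₂ − M₁)) = 10^(0.4 × (-1.0570)) = 10^(-0.42280) = 0.37775.

L₁/L₂ = 0.378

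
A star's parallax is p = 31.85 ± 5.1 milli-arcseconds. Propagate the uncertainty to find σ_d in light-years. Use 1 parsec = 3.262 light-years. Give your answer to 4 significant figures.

d = 1/p, so σ_d = σ_p / p².
σ_d = 0.00510 / (0.03185)² = 0.00510 / 0.0010144 = 5.0276 pc = 5.0276 × 3.262 ly = 16.4 ly.

16.40 ly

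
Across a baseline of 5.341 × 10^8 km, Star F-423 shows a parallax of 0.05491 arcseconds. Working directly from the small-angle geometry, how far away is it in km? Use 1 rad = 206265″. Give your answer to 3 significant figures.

2.01 × 10^15 km

θ = 0.05491″ = 0.05491/206265 = 2.6621 × 10^-7 rad.
d = B/θ = (5.341 × 10^8) / (2.6621 × 10^-7) = 2.0063 × 10^15 km.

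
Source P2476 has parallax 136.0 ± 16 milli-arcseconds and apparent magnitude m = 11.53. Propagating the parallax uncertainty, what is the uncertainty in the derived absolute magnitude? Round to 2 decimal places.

M = m − 5 log₁₀ d + 5 = m + 5 log₁₀ p + 5, so ∂M/∂p = 5/(p ln 10).
σ_M = (5/ln 10) · (σ_p/p) = 2.1715 × 16/136.0 = 2.1715 × 0.11765 = 0.25548.

σ_M = 0.26 mag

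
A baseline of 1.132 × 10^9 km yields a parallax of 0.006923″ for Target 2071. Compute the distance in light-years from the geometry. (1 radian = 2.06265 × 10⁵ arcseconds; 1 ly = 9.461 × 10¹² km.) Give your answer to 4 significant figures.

3565 ly

θ = 0.006923″ = 0.006923/206265 = 3.3564 × 10^-8 rad.
d = B/θ = (1.132 × 10^9) / (3.3564 × 10^-8) = 3.3727 × 10^16 km = (3.3727 × 10^16) / (9.461 × 10^12) ly = 3564.8 ly.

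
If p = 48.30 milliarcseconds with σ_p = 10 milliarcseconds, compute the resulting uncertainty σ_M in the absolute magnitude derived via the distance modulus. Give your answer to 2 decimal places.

σ_M = 0.45 mag

M = m − 5 log₁₀ d + 5 = m + 5 log₁₀ p + 5, so ∂M/∂p = 5/(p ln 10).
σ_M = (5/ln 10) · (σ_p/p) = 2.1715 × 10/48.30 = 2.1715 × 0.20704 = 0.44959.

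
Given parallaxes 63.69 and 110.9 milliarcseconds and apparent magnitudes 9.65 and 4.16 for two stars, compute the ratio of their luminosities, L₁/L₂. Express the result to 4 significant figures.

d₁ = 1/p₁ = 1/0.06369″ = 15.701 pc; d₂ = 1/p₂ = 1/0.1109″ = 9.0171 pc.
M₁ = m₁ − 5 log₁₀ d₁ + 5 = 9.65 − 5.9796 + 5 = 8.6704.
M₂ = 4.16 − 4.7753 + 5 = 4.3847.
L₁/L₂ = 10^(0.4(M₂ − M₁)) = 10^(0.4 × (-4.2857)) = 10^(-1.71428) = 0.019307.

L₁/L₂ = 0.01931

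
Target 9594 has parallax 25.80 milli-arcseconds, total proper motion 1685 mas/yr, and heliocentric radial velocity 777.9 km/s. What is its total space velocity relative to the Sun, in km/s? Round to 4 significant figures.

d = 1/p = 1/0.02580″ = 38.76 pc.
μ = 1685 mas/yr = 1.685 ″/yr.
v_t = 4.740 μ d = 4.740 × 1.685 × 38.76 = 309.57 km/s.
v = √(v_r² + v_t²) = √(777.9² + 309.57²) = √700962 = 837.23 km/s.

837.2 km/s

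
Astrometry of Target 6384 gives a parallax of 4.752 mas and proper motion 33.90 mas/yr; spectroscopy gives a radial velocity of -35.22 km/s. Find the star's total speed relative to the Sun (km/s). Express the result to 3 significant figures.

48.8 km/s

d = 1/p = 1/0.004752″ = 210.44 pc.
μ = 33.90 mas/yr = 0.03390 ″/yr.
v_t = 4.740 μ d = 4.740 × 0.03390 × 210.44 = 33.815 km/s.
v = √(v_r² + v_t²) = √((-35.22)² + 33.815²) = √2383.9 = 48.825 km/s.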